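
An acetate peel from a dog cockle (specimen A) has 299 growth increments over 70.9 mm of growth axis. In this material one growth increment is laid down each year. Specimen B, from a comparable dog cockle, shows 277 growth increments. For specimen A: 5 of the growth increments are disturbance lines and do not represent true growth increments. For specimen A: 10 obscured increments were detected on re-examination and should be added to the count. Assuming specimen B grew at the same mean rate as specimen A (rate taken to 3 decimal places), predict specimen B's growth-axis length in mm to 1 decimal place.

Specimen A: after corrections the count is 299 − 5 + 10 = 304 growth increments.
A: 70.9 mm over 304 years gives 70.9 / 304 ≈ 0.233 mm/yr.
For B, 0.233 mm/year × 277 years = 64.5 mm.

64.5 mm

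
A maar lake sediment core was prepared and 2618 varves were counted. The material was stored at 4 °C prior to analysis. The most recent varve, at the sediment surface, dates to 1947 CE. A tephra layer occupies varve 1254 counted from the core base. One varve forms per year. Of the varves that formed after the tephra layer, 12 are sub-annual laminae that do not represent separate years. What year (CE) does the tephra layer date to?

595 CE

2618 − 1254 = 1364 varves lie beyond the tephra layer toward the sediment surface.
1364 − 12 false = 1352 true varves after the tephra layer.
Counting back 1352 years from 1947 CE places the tephra layer in 1947 − 1352 = 595 CE.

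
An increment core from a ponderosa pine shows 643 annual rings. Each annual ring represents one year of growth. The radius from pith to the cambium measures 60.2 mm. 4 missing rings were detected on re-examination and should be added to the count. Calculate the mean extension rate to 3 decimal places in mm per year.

0.093 mm per year

Adjusted count: 643 + 4 = 647 annual rings.
Mean rate = 60.2 mm / 647 years ≈ 0.093 mm per year.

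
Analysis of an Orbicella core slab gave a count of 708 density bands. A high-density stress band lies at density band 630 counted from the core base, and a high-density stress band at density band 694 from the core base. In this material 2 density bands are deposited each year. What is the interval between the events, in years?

694 − 630 = 64 density bands lie between the two events.
Dividing by 2 density bands per year: 64 / 2 = 32 years.

32 yr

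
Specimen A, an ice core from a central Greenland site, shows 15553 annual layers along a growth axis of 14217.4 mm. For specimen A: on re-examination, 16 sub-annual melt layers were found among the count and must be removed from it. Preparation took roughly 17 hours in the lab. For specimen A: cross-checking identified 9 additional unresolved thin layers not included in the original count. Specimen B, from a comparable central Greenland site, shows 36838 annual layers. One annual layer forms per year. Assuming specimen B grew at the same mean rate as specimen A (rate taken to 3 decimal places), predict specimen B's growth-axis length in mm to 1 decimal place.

33706.8 mm

Specimen A: adjusted count: 15553 − 16 + 9 = 15546 annual layers.
A: Mean rate = 14217.4 mm / 15546 years ≈ 0.915 mm/year.
B's length ≈ 0.915 × 36838 = 33706.8 mm.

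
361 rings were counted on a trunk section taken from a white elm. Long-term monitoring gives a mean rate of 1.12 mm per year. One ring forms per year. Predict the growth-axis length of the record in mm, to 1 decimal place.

361 years of growth are recorded.
361 years at 1.12 mm/year gives 1.12 × 361 = 404.3 mm.

404.3 mm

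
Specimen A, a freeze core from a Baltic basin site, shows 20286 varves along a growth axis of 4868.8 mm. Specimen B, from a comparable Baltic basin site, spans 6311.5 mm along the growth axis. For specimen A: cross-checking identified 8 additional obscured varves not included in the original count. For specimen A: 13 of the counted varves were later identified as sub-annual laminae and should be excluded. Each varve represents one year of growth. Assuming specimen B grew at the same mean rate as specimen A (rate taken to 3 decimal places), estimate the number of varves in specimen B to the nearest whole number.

26298 varves

Specimen A: true varve count = 20286 − 13 + 8 = 20281.
A: Mean rate = 4868.8 mm / 20281 years ≈ 0.240 mm/yr.
Specimen B: 6311.5 mm / 0.240 mm per year = 26297.92 years ≈ 26298 varves.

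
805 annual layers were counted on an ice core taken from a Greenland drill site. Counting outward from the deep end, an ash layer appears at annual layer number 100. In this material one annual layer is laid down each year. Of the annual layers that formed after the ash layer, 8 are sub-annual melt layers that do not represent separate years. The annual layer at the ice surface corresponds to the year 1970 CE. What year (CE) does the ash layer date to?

Between annual layer 100 and the ice surface there are 805 − 100 = 705 annual layers.
705 − 8 false = 697 true annual layers after the ash layer.
1970 − 697 = 1273 CE.

1273 CE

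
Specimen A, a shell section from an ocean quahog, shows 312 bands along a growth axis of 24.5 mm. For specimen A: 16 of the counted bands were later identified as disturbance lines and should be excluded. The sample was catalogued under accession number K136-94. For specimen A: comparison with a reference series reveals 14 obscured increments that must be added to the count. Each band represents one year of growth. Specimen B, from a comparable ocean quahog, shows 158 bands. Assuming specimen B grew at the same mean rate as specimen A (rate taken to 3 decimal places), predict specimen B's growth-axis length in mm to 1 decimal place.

Specimen A: adjusted count: 312 − 16 + 14 = 310 bands.
A: Mean rate = 24.5 mm / 310 years ≈ 0.079 mm/yr.
Length of B = 0.079 × 158 = 12.5 mm.

12.5 mm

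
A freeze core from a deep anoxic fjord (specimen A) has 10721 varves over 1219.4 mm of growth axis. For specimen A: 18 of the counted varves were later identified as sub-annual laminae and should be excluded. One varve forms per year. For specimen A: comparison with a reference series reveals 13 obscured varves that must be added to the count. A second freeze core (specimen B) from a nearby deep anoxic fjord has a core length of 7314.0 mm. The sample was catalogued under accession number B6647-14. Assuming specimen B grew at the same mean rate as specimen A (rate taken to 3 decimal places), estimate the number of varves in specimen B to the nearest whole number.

Specimen A: correcting the raw count gives 10721 − 18 + 13 = 10716 true varves.
A: Extension rate ≈ 1219.4 / 10716 = 0.114 mm/yr.
Specimen B: 7314.0 mm / 0.114 mm per year = 64157.89 years ≈ 64158 varves.

64158 varves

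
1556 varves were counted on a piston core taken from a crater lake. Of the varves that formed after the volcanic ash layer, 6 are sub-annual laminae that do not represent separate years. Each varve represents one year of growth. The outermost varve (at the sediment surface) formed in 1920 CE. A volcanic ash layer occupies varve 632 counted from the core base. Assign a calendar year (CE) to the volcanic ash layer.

1002 CE

The volcanic ash layer sits at varve 632 from the core base, so 1556 − 632 = 924 varves formed after it.
Removing the 6 false varves leaves 924 − 6 = 918 true varves beyond the volcanic ash layer.
1920 − 918 = 1002 CE.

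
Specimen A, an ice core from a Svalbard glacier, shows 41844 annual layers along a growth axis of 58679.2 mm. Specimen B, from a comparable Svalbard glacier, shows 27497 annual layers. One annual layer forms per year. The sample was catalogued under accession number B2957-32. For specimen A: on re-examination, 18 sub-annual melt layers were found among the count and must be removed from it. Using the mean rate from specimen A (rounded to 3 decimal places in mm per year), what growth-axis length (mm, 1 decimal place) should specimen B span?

38578.3 mm

Specimen A: adjusted count: 41844 − 18 = 41826 annual layers.
A: 58679.2 mm over 41826 years gives 58679.2 / 41826 ≈ 1.403 mm/yr.
For B, 1.403 mm/year × 27497 years = 38578.3 mm.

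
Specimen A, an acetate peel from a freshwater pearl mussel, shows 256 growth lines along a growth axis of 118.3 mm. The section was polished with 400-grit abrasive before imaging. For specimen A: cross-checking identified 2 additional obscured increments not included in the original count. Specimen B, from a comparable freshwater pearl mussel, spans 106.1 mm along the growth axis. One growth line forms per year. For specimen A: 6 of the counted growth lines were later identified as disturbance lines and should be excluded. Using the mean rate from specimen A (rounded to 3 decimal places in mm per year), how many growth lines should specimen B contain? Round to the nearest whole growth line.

226 growth lines

Specimen A: adjusted count: 256 − 6 + 2 = 252 growth lines.
A: Mean rate = 118.3 mm / 252 years ≈ 0.469 mm/year.
Specimen B: 106.1 mm / 0.469 mm per year = 226.23 years ≈ 226 growth lines.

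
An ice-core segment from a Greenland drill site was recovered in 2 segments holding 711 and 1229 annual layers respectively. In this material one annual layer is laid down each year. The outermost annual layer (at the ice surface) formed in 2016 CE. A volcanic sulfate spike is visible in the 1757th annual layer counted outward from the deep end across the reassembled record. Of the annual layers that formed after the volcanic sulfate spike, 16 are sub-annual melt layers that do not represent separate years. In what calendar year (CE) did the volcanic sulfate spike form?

1849 CE

Total annual layers = 711 + 1229 = 1940.
The volcanic sulfate spike sits at annual layer 1757 from the deep end, so 1940 − 1757 = 183 annual layers formed after it.
Removing the 16 false annual layers leaves 183 − 16 = 167 true annual layers beyond the volcanic sulfate spike.
The annual layer at the ice surface is 2016 CE, so the volcanic sulfate spike dates to 2016 − 167 = 1849 CE.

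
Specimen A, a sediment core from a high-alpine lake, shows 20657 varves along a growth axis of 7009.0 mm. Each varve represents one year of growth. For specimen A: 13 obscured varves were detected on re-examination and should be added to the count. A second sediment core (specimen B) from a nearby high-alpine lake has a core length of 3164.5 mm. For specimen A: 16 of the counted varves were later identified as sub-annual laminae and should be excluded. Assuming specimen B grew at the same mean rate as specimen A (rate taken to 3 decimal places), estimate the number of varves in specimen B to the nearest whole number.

9335 varves

Specimen A: correcting the raw count gives 20657 − 16 + 13 = 20654 true varves.
A: Mean rate = 7009.0 mm / 20654 years ≈ 0.339 mm per year.
For B, 3164.5 / 0.339 = 9334.81 years ≈ 9335 varves.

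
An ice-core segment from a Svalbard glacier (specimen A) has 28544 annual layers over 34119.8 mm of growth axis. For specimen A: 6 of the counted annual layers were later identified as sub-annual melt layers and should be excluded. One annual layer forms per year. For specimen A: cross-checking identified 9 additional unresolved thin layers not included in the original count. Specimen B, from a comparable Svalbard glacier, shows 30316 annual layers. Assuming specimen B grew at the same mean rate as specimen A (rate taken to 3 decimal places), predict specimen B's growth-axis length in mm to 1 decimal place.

36227.6 mm

Specimen A: true annual layer count = 28544 − 6 + 9 = 28547.
A: Mean rate = 34119.8 mm / 28547 years ≈ 1.195 mm/yr.
B's length ≈ 1.195 × 30316 = 36227.6 mm.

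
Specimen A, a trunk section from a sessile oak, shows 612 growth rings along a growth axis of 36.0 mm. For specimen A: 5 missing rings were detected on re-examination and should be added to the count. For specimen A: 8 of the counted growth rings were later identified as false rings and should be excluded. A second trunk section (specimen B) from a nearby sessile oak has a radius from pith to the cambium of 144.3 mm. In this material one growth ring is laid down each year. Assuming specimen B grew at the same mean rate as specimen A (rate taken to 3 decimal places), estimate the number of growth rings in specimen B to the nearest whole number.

Specimen A: adjusted count: 612 − 8 + 5 = 609 growth rings.
A: 36.0 mm over 609 years gives 36.0 / 609 ≈ 0.059 mm/yr.
For B, 144.3 / 0.059 = 2445.76 years ≈ 2446 growth rings.

2446 growth rings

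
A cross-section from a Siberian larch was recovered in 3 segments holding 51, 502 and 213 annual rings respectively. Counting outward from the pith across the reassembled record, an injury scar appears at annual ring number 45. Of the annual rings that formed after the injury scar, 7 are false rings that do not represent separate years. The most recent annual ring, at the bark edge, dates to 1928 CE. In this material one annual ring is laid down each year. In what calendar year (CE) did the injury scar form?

1214 CE

Total annual rings = 51 + 502 + 213 = 766.
Between annual ring 45 and the bark edge there are 766 − 45 = 721 annual rings.
721 − 7 false = 714 true annual rings after the injury scar.
The annual ring at the bark edge is 1928 CE, so the injury scar dates to 1928 − 714 = 1214 CE.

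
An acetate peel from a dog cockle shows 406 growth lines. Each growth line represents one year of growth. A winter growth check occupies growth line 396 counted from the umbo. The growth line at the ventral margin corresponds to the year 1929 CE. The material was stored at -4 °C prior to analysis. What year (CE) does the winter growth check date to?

1919 CE

The winter growth check sits at growth line 396 from the umbo, so 406 − 396 = 10 growth lines formed after it.
The growth line at the ventral margin is 1929 CE, so the winter growth check dates to 1929 − 10 = 1919 CE.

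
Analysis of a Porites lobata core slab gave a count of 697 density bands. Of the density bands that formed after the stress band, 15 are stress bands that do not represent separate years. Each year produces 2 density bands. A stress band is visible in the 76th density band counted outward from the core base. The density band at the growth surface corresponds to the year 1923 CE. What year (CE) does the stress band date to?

Between density band 76 and the growth surface there are 697 − 76 = 621 density bands.
621 − 15 false = 606 true density bands after the stress band.
Dividing by 2 density bands per year: 606 / 2 = 303 years.
The density band at the growth surface is 1923 CE, so the stress band dates to 1923 − 303 = 1620 CE.

1620 CE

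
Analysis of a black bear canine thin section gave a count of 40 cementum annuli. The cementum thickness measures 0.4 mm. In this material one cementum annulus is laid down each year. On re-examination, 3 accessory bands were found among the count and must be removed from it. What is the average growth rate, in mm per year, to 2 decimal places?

0.01 mm per year

Adjusted count: 40 − 3 = 37 cementum annuli.
0.4 mm over 37 years gives 0.4 / 37 ≈ 0.01 mm per year.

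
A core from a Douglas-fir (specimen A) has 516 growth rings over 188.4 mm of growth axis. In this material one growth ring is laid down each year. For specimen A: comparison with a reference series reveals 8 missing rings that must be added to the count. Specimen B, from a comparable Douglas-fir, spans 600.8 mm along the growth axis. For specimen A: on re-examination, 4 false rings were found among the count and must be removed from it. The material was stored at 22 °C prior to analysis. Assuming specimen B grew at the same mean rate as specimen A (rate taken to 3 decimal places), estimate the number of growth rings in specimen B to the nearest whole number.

Specimen A: true growth ring count = 516 − 4 + 8 = 520.
A: Extension rate ≈ 188.4 / 520 = 0.362 mm/year.
Specimen B: 600.8 mm / 0.362 mm per year = 1659.67 years ≈ 1660 growth rings.

1660 growth rings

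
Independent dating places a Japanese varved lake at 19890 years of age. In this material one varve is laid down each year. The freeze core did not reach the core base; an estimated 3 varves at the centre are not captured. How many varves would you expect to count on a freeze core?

19887 varves

Expected varves over 19890 years: 19890.
19890 − 3 missed = 19887 varves expected in the prepared section.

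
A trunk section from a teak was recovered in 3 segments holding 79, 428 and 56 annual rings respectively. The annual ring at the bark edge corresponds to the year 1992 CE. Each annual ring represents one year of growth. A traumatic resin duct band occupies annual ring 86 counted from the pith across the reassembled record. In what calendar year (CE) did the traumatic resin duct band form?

1515 CE

Total annual rings = 79 + 428 + 56 = 563.
563 − 86 = 477 annual rings lie beyond the traumatic resin duct band toward the bark edge.
The annual ring at the bark edge is 1992 CE, so the traumatic resin duct band dates to 1992 − 477 = 1515 CE.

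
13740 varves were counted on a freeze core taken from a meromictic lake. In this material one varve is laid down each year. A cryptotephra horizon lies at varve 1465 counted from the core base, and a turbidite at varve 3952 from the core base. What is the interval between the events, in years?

2487 years

Separation: 3952 − 1465 = 2487 varves.
That is 2487 years at one varve per year.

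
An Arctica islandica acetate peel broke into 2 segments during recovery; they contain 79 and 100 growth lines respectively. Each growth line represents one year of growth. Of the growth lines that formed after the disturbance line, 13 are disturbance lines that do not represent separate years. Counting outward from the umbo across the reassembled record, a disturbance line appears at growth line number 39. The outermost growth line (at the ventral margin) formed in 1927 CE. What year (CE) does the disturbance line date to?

1800 CE

Total growth lines = 79 + 100 = 179.
179 − 39 = 140 growth lines lie beyond the disturbance line toward the ventral margin.
140 − 13 false = 127 true growth lines after the disturbance line.
The growth line at the ventral margin is 1927 CE, so the disturbance line dates to 1927 − 127 = 1800 CE.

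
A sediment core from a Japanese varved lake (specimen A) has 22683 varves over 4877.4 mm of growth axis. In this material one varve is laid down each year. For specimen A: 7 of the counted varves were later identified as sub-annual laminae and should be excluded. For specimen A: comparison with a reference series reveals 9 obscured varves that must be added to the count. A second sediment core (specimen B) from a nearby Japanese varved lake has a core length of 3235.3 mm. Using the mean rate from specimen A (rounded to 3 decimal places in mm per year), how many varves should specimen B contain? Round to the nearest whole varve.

15048 varves

Specimen A: adjusted count: 22683 − 7 + 9 = 22685 varves.
A: 4877.4 mm over 22685 years gives 4877.4 / 22685 ≈ 0.215 mm/yr.
For B, 3235.3 / 0.215 = 15047.91 years ≈ 15048 varves.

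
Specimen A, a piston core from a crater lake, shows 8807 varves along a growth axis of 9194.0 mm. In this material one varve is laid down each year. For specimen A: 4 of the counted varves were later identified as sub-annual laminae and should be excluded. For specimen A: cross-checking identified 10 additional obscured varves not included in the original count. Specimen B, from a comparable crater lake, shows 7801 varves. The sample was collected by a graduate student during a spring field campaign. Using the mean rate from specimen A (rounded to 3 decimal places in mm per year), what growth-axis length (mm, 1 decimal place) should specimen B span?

8136.4 mm

Specimen A: after corrections the count is 8807 − 4 + 10 = 8813 varves.
A: Mean rate = 9194.0 mm / 8813 years ≈ 1.043 mm per year.
B's length ≈ 1.043 × 7801 = 8136.4 mm.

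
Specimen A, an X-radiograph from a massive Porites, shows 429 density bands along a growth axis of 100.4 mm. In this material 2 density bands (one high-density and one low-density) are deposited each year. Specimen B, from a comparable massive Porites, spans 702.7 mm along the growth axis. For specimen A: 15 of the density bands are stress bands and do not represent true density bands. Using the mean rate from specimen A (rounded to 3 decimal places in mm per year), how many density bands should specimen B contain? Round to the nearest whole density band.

2898 density bands

Specimen A: true density band count = 429 − 15 = 414.
Specimen A: with 2 density bands per year, 414 / 2 = 207 years.
A: Mean rate = 100.4 mm / 207 years ≈ 0.485 mm/yr.
Specimen B: 702.7 mm / 0.485 mm per year = 1448.87 years; at 2 density bands per year that is 1448.87 × 2 ≈ 2898 density bands.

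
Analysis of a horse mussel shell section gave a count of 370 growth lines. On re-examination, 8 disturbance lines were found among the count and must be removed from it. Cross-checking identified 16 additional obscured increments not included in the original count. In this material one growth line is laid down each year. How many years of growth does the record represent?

378 years

Correcting the raw count gives 370 − 8 + 16 = 378 true growth lines.
With a one-to-one growth line periodicity this is 378 years.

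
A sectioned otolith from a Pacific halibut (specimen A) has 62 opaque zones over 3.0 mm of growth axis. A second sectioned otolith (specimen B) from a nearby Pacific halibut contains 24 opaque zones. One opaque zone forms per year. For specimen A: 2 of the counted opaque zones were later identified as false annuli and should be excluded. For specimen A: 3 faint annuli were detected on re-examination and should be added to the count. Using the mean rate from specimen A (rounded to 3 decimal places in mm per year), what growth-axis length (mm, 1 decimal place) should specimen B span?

Specimen A: true opaque zone count = 62 − 2 + 3 = 63.
A: Extension rate ≈ 3.0 / 63 = 0.048 mm per year.
For B, 0.048 mm/year × 24 years = 1.2 mm.

1.2 mm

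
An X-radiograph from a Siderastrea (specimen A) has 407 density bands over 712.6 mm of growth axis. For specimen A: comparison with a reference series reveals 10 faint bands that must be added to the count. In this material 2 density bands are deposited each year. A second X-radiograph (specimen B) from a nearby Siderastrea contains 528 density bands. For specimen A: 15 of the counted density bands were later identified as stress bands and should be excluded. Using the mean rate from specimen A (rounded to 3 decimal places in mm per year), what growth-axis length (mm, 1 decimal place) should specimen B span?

Specimen A: true density band count = 407 − 15 + 10 = 402.
Specimen A: with 2 density bands per year, 402 / 2 = 201 years.
A: Mean rate = 712.6 mm / 201 years ≈ 3.545 mm/yr.
Specimen B: with 2 density bands per year, 528 / 2 = 264 years. B's length ≈ 3.545 × 264 = 935.9 mm.

935.9 mm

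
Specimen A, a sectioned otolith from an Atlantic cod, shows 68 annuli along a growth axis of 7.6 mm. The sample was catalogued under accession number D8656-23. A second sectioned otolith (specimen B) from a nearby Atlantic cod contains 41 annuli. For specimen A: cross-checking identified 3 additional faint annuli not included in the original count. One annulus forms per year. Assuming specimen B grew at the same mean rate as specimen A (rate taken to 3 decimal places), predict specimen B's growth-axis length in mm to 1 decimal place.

4.4 mm

Specimen A: correcting the raw count gives 68 + 3 = 71 true annuli.
A: Mean rate = 7.6 mm / 71 years ≈ 0.107 mm/year.
Length of B = 0.107 × 41 = 4.4 mm.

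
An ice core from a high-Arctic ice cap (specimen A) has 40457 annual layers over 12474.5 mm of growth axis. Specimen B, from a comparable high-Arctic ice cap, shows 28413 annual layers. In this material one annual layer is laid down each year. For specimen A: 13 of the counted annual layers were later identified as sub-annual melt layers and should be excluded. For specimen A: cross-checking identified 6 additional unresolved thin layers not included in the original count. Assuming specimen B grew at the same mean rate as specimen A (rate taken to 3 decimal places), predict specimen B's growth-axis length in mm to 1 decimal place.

Specimen A: adjusted count: 40457 − 13 + 6 = 40450 annual layers.
A: 12474.5 mm over 40450 years gives 12474.5 / 40450 ≈ 0.308 mm/year.
B's length ≈ 0.308 × 28413 = 8751.2 mm.

8751.2 mm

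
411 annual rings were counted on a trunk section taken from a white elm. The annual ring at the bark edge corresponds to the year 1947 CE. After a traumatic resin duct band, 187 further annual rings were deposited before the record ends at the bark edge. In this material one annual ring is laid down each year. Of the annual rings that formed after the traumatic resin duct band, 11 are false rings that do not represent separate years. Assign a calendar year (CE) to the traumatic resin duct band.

1771 CE

There are 187 annual rings younger than the traumatic resin duct band.
Removing the 11 false annual rings leaves 187 − 11 = 176 true annual rings beyond the traumatic resin duct band.
Counting back 176 years from 1947 CE places the traumatic resin duct band in 1947 − 176 = 1771 CE.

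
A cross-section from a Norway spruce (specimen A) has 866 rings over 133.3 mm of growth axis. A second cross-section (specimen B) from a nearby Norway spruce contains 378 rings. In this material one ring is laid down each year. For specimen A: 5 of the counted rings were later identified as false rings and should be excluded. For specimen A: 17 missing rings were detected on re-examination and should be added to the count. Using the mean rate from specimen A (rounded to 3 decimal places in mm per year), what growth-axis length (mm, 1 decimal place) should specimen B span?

57.5 mm

Specimen A: after corrections the count is 866 − 5 + 17 = 878 rings.
A: 133.3 mm over 878 years gives 133.3 / 878 ≈ 0.152 mm/yr.
B's length ≈ 0.152 × 378 = 57.5 mm.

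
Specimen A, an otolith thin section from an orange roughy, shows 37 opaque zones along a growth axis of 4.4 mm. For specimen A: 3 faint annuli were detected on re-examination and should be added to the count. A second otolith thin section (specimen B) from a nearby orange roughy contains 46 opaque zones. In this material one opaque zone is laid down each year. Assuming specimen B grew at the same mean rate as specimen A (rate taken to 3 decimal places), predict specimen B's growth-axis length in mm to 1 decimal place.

5.1 mm

Specimen A: adjusted count: 37 + 3 = 40 opaque zones.
A: Extension rate ≈ 4.4 / 40 = 0.110 mm per year.
B's length ≈ 0.110 × 46 = 5.1 mm.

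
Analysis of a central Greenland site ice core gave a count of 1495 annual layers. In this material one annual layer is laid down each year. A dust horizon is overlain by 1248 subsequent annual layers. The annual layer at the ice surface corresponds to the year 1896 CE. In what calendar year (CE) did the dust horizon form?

1248 annual layers formed after the dust horizon.
1896 − 1248 = 648 CE.

648 CE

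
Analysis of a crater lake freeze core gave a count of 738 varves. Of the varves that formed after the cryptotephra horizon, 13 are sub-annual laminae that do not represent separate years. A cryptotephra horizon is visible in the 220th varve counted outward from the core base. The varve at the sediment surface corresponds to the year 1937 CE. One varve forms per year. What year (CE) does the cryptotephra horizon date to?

1432 CE

The cryptotephra horizon sits at varve 220 from the core base, so 738 − 220 = 518 varves formed after it.
518 − 13 false = 505 true varves after the cryptotephra horizon.
1937 − 505 = 1432 CE.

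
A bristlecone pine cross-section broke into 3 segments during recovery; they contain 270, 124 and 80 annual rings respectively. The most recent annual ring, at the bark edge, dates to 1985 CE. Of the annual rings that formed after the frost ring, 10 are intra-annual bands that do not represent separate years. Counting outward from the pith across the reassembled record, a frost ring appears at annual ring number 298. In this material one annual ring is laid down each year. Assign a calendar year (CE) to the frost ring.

1819 CE

Total annual rings = 270 + 124 + 80 = 474.
The frost ring sits at annual ring 298 from the pith, so 474 − 298 = 176 annual rings formed after it.
Excluding 10 false annual rings: 176 − 10 = 166.
1985 − 166 = 1819 CE.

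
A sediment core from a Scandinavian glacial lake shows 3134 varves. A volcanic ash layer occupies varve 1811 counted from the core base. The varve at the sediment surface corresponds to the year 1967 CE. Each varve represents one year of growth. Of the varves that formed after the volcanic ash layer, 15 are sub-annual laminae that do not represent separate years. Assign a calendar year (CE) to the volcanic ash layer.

The volcanic ash layer sits at varve 1811 from the core base, so 3134 − 1811 = 1323 varves formed after it.
Removing the 15 false varves leaves 1323 − 15 = 1308 true varves beyond the volcanic ash layer.
Counting back 1308 years from 1967 CE places the volcanic ash layer in 1967 − 1308 = 659 CE.

659 CE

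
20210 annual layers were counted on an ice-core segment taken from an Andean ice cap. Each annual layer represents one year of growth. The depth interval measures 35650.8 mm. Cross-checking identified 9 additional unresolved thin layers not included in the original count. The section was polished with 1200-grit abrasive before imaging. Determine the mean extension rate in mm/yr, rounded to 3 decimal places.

True annual layer count = 20210 + 9 = 20219.
35650.8 mm over 20219 years gives 35650.8 / 20219 ≈ 1.763 mm/yr.

1.763 mm/yr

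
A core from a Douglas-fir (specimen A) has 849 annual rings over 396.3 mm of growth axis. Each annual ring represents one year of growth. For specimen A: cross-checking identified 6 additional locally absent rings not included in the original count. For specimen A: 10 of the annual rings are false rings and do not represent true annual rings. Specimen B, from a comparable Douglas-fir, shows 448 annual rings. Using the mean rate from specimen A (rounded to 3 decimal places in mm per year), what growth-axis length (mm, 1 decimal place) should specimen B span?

210.1 mm

Specimen A: true annual ring count = 849 − 10 + 6 = 845.
A: Extension rate ≈ 396.3 / 845 = 0.469 mm/year.
For B, 0.469 mm/year × 448 years = 210.1 mm.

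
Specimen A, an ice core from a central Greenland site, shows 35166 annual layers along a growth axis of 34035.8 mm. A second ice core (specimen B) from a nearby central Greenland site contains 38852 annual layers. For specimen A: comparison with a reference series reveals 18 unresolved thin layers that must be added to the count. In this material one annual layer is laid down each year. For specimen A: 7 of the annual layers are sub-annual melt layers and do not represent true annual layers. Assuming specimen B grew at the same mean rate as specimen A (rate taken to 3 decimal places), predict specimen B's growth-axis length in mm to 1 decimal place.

Specimen A: true annual layer count = 35166 − 7 + 18 = 35177.
A: Extension rate ≈ 34035.8 / 35177 = 0.968 mm/year.
Length of B = 0.968 × 38852 = 37608.7 mm.

37608.7 mm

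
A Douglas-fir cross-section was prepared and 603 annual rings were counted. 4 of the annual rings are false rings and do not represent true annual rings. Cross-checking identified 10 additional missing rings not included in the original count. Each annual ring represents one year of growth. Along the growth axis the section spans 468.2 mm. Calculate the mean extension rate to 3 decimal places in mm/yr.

Correcting the raw count gives 603 − 4 + 10 = 609 true annual rings.
468.2 mm over 609 years gives 468.2 / 609 ≈ 0.769 mm/yr.

0.769 mm/yr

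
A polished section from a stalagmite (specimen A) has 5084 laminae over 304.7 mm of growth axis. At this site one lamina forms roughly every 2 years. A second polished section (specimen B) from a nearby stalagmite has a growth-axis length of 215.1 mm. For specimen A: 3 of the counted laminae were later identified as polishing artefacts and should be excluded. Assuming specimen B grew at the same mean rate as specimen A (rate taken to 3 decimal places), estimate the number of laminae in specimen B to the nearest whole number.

Specimen A: after corrections the count is 5084 − 3 = 5081 laminae.
Specimen A: 5081 laminae at 2 years each span 5081 × 2 = 10162 years.
A: 304.7 mm over 10162 years gives 304.7 / 10162 ≈ 0.030 mm per year.
B spans 215.1 / 0.030 = 7170.00 years; at 2 years per lamina that is 7170.00 / 2 ≈ 3585 laminae.

3585 laminae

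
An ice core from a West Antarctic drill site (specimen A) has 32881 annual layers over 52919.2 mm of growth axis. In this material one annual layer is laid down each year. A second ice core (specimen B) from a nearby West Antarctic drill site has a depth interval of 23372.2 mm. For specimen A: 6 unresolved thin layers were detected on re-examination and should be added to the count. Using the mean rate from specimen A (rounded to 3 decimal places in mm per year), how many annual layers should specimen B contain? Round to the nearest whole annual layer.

14526 annual layers

Specimen A: true annual layer count = 32881 + 6 = 32887.
A: Extension rate ≈ 52919.2 / 32887 = 1.609 mm per year.
B spans 23372.2 / 1.609 = 14525.92 years ≈ 14526 annual layers.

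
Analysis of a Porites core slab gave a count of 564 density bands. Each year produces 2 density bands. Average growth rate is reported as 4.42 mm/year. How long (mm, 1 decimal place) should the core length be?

564 density bands at 2 per year is 564 / 2 = 282 years.
Predicted length = 4.42 mm/year × 282 years = 1246.4 mm.

1246.4 mm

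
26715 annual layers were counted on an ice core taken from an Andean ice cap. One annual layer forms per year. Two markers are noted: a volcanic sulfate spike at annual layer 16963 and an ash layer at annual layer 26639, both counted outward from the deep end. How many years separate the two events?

9676 yr

26639 − 16963 = 9676 annual layers lie between the two events.
One annual layer per year makes the interval 9676 years.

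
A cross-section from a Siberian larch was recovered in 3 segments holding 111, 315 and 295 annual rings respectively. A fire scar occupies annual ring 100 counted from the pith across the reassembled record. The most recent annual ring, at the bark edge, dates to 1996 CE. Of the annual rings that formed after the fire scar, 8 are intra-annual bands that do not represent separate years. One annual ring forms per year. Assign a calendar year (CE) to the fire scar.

Total annual rings = 111 + 315 + 295 = 721.
The fire scar sits at annual ring 100 from the pith, so 721 − 100 = 621 annual rings formed after it.
621 − 8 false = 613 true annual rings after the fire scar.
Counting back 613 years from 1996 CE places the fire scar in 1996 − 613 = 1383 CE.

1383 CE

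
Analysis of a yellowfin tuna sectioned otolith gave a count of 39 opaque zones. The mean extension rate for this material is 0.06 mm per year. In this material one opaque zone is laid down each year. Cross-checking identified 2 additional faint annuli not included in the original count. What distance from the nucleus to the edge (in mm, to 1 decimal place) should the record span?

2.5 mm

Correcting the raw count gives 39 + 2 = 41 true opaque zones.
Predicted length = 0.06 mm/year × 41 years = 2.5 mm.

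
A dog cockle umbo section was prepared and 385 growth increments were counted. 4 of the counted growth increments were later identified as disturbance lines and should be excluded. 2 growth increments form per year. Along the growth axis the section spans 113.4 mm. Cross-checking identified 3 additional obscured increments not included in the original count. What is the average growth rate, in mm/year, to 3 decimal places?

0.591 mm/year

Adjusted count: 385 − 4 + 3 = 384 growth increments.
Dividing by 2 growth increments per year: 384 / 2 = 192 years.
113.4 mm over 192 years gives 113.4 / 192 ≈ 0.591 mm/year.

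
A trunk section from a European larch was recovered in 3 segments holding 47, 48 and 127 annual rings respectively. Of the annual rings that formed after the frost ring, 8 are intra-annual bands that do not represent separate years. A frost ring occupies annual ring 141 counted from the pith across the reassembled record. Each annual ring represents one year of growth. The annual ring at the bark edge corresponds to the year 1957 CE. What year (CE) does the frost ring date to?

Total annual rings = 47 + 48 + 127 = 222.
Between annual ring 141 and the bark edge there are 222 − 141 = 81 annual rings.
Removing the 8 false annual rings leaves 81 − 8 = 73 true annual rings beyond the frost ring.
Counting back 73 years from 1957 CE places the frost ring in 1957 − 73 = 1884 CE.

1884 CE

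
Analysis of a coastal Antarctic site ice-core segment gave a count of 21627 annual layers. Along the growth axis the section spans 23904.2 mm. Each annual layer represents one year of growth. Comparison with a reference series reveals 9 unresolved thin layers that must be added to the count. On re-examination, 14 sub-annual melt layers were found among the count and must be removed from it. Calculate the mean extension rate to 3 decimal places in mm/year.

1.106 mm/year

True annual layer count = 21627 − 14 + 9 = 21622.
Mean rate = 23904.2 mm / 21622 years ≈ 1.106 mm/year.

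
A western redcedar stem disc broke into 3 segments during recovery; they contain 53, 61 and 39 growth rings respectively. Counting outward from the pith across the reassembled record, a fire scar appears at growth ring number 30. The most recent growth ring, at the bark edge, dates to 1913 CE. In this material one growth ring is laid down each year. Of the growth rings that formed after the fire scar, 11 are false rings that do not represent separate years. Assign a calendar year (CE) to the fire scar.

1801 CE

Total growth rings = 53 + 61 + 39 = 153.
153 − 30 = 123 growth rings lie beyond the fire scar toward the bark edge.
Removing the 11 false growth rings leaves 123 − 11 = 112 true growth rings beyond the fire scar.
Counting back 112 years from 1913 CE places the fire scar in 1913 − 112 = 1801 CE.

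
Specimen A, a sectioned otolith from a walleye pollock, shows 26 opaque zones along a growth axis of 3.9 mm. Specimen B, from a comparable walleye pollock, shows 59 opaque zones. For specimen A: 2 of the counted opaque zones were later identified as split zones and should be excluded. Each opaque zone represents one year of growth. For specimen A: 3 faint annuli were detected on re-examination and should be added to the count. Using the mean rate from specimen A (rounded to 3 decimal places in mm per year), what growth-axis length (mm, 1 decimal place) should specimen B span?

Specimen A: true opaque zone count = 26 − 2 + 3 = 27.
A: Extension rate ≈ 3.9 / 27 = 0.144 mm/year.
Length of B = 0.144 × 59 = 8.5 mm.

8.5 mm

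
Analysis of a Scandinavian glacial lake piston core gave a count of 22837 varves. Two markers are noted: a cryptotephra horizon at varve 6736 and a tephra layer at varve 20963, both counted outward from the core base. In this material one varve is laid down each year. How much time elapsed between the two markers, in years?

Separation: 20963 − 6736 = 14227 varves.
That is 14227 years at one varve per year.

14227 years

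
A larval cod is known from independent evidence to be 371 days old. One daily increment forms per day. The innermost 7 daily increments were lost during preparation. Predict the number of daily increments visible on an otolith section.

364 daily increments

Expected daily increments over 371 days: 371.
Subtracting the 7 daily increments not captured gives 371 − 7 = 364 daily increments in the record.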